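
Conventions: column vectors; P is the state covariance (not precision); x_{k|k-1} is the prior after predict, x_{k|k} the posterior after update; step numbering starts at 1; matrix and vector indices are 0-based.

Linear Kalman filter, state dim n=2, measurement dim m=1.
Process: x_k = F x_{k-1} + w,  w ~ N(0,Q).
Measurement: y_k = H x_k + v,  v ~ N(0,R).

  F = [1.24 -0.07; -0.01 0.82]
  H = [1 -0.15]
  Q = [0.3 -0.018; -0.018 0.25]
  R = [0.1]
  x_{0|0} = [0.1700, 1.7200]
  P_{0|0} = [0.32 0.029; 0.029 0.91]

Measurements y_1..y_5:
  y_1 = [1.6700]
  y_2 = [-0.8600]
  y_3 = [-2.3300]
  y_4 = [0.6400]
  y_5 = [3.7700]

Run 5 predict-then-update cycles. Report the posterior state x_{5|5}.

step 1: x^-=[0.0904, 1.4087]  P^-=[0.7915 -0.0447; -0.0447 0.8614]  S=[0.9242]  K=[0.8636; -0.1882]  nu=[1.7909]  x^+=[1.6370, 1.0717]  P^+=[0.1022 0.1055; 0.1055 0.8287]
step 2: x^-=[1.9548, 0.8624]  P^-=[0.4429 0.0405; 0.0405 0.8055]  S=[0.5488]  K=[0.7958; -0.1464]  nu=[-2.6855]  x^+=[-0.1824, 1.2555]  P^+=[0.0952 0.1044; 0.1044 0.7938]
step 3: x^-=[-0.3140, 1.0313]  P^-=[0.4322 0.0415; 0.0415 0.7820]  S=[0.5374]  K=[0.7927; -0.1410]  nu=[-1.8613]  x^+=[-1.7895, 1.2938]  P^+=[0.0945 0.1016; 0.1016 0.7713]
step 4: x^-=[-2.3096, 1.0788]  P^-=[0.4315 0.0399; 0.0399 0.7670]  S=[0.5367]  K=[0.7927; -0.1400]  nu=[3.1114]  x^+=[0.1568, 0.6434]  P^+=[0.0942 0.0995; 0.0995 0.7565]
step 5: x^-=[0.1494, 0.5260]  P^-=[0.4313 0.0386; 0.0386 0.7570]  S=[0.5367]  K=[0.7927; -0.1396]  nu=[3.6995]  x^+=[3.0821, 0.0095]  P^+=[0.0940 0.0980; 0.0980 0.7466]

x_post = [3.0821, 0.0095]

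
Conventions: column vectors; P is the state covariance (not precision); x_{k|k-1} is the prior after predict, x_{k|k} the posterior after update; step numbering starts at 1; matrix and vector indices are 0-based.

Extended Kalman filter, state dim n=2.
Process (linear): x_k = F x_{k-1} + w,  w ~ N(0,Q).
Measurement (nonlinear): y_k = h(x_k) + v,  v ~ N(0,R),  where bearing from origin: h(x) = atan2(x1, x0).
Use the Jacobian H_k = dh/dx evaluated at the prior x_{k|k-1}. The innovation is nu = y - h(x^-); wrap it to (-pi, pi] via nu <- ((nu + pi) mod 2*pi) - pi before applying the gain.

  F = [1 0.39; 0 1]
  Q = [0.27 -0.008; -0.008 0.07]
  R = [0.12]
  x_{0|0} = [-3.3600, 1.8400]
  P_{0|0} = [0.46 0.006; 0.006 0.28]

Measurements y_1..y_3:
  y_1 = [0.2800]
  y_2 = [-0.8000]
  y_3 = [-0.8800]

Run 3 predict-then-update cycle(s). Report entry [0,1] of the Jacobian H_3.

H_jac[0,1] = 0.1397

step 1: x^-=[-2.6424, 1.8400]  P^-=[0.7773 0.1072; 0.1072 0.3500]  H_jac=[-0.1775 -0.2549]  S=[0.1769]  K=[-0.9342; -0.6118]  nu=[-2.2533]  x^+=[-0.5374, 3.2185]  P^+=[0.6229 0.0061; 0.0061 0.2838]
step 2: x^-=[0.7178, 3.2185]  P^-=[0.9408 0.1088; 0.1088 0.3538]  H_jac=[-0.2960 0.0660]  S=[0.1997]  K=[-1.3584; -0.0443]  nu=[-2.1514]  x^+=[3.6401, 3.3137]  P^+=[0.5723 0.0968; 0.0968 0.3534]
step 3: x^-=[4.9325, 3.3137]  P^-=[0.9715 0.2266; 0.2266 0.4234]  H_jac=[-0.0938 0.1397]  S=[0.1309]  K=[-0.4548; 0.2894]  nu=[-1.4716]  x^+=[5.6018, 2.8878]  P^+=[0.9445 0.2438; 0.2438 0.4124]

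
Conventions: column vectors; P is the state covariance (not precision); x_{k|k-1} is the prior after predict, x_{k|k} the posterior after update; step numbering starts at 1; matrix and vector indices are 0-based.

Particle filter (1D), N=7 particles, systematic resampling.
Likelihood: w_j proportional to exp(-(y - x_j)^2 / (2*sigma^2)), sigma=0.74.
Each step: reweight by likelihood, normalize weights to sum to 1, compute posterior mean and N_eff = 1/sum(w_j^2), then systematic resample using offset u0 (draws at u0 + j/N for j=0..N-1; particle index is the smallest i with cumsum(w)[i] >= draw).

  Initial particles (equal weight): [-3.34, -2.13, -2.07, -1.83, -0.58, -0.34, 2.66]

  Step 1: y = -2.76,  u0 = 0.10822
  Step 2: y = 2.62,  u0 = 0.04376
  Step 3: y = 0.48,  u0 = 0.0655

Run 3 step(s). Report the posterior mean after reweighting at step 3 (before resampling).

post_mean = -1.8425

step 1: w=[0.2884, 0.2729, 0.2538, 0.1780, 0.0051, 0.0019, 0.0000]  mean=-2.3990  Neff=3.9411  idx=[0, 0, 1, 1, 2, 3, 3]
step 2: w=[0.0000, 0.0000, 0.0350, 0.0350, 0.0588, 0.4356, 0.4356]  mean=-1.8651  Neff=2.5950  idx=[3, 5, 5, 5, 6, 6, 6]
step 3: w=[0.0415, 0.1597, 0.1597, 0.1597, 0.1597, 0.1597, 0.1597]  mean=-1.8425  Neff=6.4583  idx=[1, 2, 2, 3, 4, 5, 6]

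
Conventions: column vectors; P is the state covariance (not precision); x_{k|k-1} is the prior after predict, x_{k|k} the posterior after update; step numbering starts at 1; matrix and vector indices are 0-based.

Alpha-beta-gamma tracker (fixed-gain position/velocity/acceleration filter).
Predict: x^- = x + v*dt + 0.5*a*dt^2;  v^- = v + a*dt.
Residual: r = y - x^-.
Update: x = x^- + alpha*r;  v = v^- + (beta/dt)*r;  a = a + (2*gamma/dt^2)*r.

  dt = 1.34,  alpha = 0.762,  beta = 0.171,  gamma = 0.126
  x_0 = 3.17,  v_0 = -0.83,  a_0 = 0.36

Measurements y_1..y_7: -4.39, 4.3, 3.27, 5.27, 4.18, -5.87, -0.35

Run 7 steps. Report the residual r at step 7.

step 1: x_pred=2.3810  r=-6.7710  x^+=-2.7785  v^+=-1.2117  a^+=-0.5903
step 2: x_pred=-4.9321  r=9.2321  x^+=2.1028  v^+=-0.8245  a^+=0.7054
step 3: x_pred=1.6312  r=1.6388  x^+=2.8800  v^+=0.3299  a^+=0.9354
step 4: x_pred=4.1618  r=1.1082  x^+=5.0062  v^+=1.7247  a^+=1.0909
step 5: x_pred=8.2967  r=-4.1167  x^+=5.1598  v^+=2.6612  a^+=0.5132
step 6: x_pred=9.1865  r=-15.0565  x^+=-2.2866  v^+=1.4274  a^+=-1.5999
step 7: x_pred=-1.8102  r=1.4602  x^+=-0.6975  v^+=-0.5301  a^+=-1.3950

resid = 1.4602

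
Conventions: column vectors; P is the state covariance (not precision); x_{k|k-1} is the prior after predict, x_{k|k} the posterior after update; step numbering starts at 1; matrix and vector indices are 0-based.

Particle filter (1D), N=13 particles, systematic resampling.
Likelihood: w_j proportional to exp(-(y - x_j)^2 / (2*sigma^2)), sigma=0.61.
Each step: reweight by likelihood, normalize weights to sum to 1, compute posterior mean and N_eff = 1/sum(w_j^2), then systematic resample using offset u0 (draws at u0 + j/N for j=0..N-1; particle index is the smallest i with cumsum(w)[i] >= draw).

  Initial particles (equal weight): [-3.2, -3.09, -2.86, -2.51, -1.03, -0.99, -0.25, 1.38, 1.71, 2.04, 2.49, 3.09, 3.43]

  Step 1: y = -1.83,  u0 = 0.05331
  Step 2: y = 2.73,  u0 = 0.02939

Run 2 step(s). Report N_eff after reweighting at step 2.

N_eff = 5.7729

step 1: w=[0.0441, 0.0650, 0.1319, 0.2949, 0.2323, 0.2127, 0.0192, 0.0000, 0.0000, 0.0000, 0.0000, 0.0000, 0.0000]  mean=-1.9140  Neff=4.7603  idx=[1, 2, 2, 3, 3, 3, 3, 4, 4, 4, 5, 5, 5]
step 2: w=[0.0000, 0.0000, 0.0000, 0.0000, 0.0000, 0.0000, 0.0000, 0.1336, 0.1336, 0.1336, 0.1997, 0.1997, 0.1997]  mean=-1.0060  Neff=5.7729  idx=[7, 7, 8, 8, 9, 10, 10, 10, 11, 11, 11, 12, 12]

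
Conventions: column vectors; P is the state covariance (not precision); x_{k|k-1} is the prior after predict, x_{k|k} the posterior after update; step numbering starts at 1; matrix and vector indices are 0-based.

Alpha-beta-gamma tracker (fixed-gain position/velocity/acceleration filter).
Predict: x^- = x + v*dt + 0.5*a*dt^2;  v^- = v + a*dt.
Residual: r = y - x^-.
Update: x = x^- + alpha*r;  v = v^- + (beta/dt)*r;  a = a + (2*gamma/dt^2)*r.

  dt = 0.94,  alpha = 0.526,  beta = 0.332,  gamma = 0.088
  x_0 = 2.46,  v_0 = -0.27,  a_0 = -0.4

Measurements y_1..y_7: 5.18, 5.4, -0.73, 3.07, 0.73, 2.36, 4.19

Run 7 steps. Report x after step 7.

x_post = 2.1249

step 1: x_pred=2.0295  r=3.1505  x^+=3.6867  v^+=0.4667  a^+=0.2275
step 2: x_pred=4.2259  r=1.1741  x^+=4.8435  v^+=1.0953  a^+=0.4614
step 3: x_pred=6.0769  r=-6.8069  x^+=2.4965  v^+=-0.8751  a^+=-0.8944
step 4: x_pred=1.2787  r=1.7913  x^+=2.2209  v^+=-1.0832  a^+=-0.5376
step 5: x_pred=0.9652  r=-0.2352  x^+=0.8415  v^+=-1.6717  a^+=-0.5845
step 6: x_pred=-0.9881  r=3.3481  x^+=0.7730  v^+=-1.0385  a^+=0.0824
step 7: x_pred=-0.1668  r=4.3568  x^+=2.1249  v^+=0.5777  a^+=0.9502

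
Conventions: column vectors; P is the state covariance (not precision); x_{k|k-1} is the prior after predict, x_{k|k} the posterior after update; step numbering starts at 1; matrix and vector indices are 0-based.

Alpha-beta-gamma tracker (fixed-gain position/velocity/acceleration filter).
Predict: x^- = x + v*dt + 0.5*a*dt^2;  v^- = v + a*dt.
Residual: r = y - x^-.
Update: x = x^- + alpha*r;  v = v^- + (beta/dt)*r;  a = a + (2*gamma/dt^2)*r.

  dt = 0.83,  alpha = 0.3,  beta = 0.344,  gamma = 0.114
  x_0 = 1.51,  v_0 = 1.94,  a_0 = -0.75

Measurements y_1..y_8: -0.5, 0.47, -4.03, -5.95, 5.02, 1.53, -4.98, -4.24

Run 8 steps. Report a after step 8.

step 1: x_pred=2.8619  r=-3.3619  x^+=1.8533  v^+=-0.0759  a^+=-1.8627
step 2: x_pred=1.1488  r=-0.6788  x^+=0.9451  v^+=-1.9032  a^+=-2.0873
step 3: x_pred=-1.3535  r=-2.6765  x^+=-2.1564  v^+=-4.7449  a^+=-2.9731
step 4: x_pred=-7.1188  r=1.1688  x^+=-6.7682  v^+=-6.7282  a^+=-2.5863
step 5: x_pred=-13.2434  r=18.2634  x^+=-7.7644  v^+=-1.3054  a^+=3.4582
step 6: x_pred=-7.6567  r=9.1867  x^+=-4.9007  v^+=5.3724  a^+=6.4987
step 7: x_pred=1.7969  r=-6.7769  x^+=-0.2362  v^+=7.9576  a^+=4.2558
step 8: x_pred=7.8345  r=-12.0745  x^+=4.2122  v^+=6.4855  a^+=0.2596

a_post = 0.2596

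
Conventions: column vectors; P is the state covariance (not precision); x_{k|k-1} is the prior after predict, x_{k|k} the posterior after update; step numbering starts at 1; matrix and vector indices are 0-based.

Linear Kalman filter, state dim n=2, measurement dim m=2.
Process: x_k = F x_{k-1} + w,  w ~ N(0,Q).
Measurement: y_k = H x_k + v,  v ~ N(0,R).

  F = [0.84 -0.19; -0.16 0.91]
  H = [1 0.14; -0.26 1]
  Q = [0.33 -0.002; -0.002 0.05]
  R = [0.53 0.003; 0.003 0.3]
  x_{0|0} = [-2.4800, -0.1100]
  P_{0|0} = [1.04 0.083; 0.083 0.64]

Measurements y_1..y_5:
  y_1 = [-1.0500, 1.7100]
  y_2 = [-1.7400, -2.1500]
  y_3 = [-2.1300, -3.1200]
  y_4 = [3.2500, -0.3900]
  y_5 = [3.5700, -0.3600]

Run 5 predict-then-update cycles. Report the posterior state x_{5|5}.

x_post = [2.1199, -0.6329]

step 1: x^-=[-2.0623, 0.2967]  P^-=[1.0604 -0.1865; -0.1865 0.5824]  S=[1.5496 -0.3708; -0.3708 1.0511]  K=[0.6141 -0.2230; 0.0829 0.6295]  nu=[0.9708, 0.8771]  x^+=[-1.6618, 0.9294]  P^+=[0.3222 0.0187; 0.0187 0.1940]
step 2: x^-=[-1.5725, 1.1116]  P^-=[0.5584 -0.0640; -0.0640 0.2134]  S=[1.0746 -0.1739; -0.1739 0.5844]  K=[0.4763 -0.2161; 0.0336 0.4036]  nu=[-0.3231, -3.6705]  x^+=[-0.9331, -0.3808]  P^+=[0.2515 0.0020; 0.0020 0.1217]
step 3: x^-=[-0.7115, -0.1972]  P^-=[0.5112 -0.0553; -0.0553 0.1566]  S=[1.0288 -0.1612; -0.1612 0.5199]  K=[0.4548 -0.2209; 0.0201 0.3352]  nu=[-1.3909, -3.1078]  x^+=[-0.6575, -1.2668]  P^+=[0.2407 -0.0023; -0.0023 0.1000]
step 4: x^-=[-0.3116, -1.0476]  P^-=[0.5042 -0.0535; -0.0535 0.1397]  S=[1.0219 -0.1601; -0.1601 0.5015]  K=[0.4509 -0.2241; 0.0155 0.3111]  nu=[3.7083, 0.5766]  x^+=[1.2313, -0.8106]  P^+=[0.2388 -0.0038; -0.0038 0.0924]
step 5: x^-=[1.1884, -0.9347]  P^-=[0.5031 -0.0531; -0.0531 0.1337]  S=[1.0208 -0.1602; -0.1602 0.4953]  K=[0.4501 -0.2256; 0.0138 0.3023]  nu=[2.5125, 0.8837]  x^+=[2.1199, -0.6329]  P^+=[0.2385 -0.0043; -0.0043 0.0896]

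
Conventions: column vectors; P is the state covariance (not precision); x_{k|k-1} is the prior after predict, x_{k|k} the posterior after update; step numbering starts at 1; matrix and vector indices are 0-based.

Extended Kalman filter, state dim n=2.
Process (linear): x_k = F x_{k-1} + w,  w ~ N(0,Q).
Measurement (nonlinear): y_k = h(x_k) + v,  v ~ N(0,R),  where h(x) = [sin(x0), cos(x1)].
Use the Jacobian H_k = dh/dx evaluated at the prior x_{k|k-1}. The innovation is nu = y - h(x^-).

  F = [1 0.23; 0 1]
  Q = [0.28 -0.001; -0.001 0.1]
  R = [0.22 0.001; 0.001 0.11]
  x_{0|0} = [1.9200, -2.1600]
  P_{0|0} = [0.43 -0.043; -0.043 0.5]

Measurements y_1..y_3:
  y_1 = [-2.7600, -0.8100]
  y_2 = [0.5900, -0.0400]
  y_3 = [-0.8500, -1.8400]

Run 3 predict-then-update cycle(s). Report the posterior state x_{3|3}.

x_post = [-0.6451, -2.9306]

step 1: x^-=[1.4232, -2.1600]  P^-=[0.7167 0.0710; 0.0710 0.6000]  H_jac=[0.1471 0.0000; 0.0000 0.8314]  S=[0.2355 0.0097; 0.0097 0.5247]  K=[0.4432 0.1043; 0.0053 0.9506]  nu=[-3.7491, -0.2543]  x^+=[-0.2651, -2.4215]  P^+=[0.6638 0.0143; 0.0143 0.1258]
step 2: x^-=[-0.8221, -2.4215]  P^-=[0.9570 0.0423; 0.0423 0.2258]  H_jac=[0.6807 0.0000; 0.0000 0.6595]  S=[0.6635 0.0200; 0.0200 0.2082]  K=[0.9807 0.0398; 0.0219 0.7131]  nu=[1.3225, 0.7117]  x^+=[0.5033, -1.8850]  P^+=[0.3170 0.0081; 0.0081 0.1190]
step 3: x^-=[0.0698, -1.8850]  P^-=[0.6070 0.0345; 0.0345 0.2190]  H_jac=[0.9976 0.0000; 0.0000 0.9510]  S=[0.8241 0.0337; 0.0337 0.3081]  K=[0.7338 0.0262; 0.0141 0.6745]  nu=[-0.9197, -1.5309]  x^+=[-0.6451, -2.9306]  P^+=[0.1618 0.0038; 0.0038 0.0780]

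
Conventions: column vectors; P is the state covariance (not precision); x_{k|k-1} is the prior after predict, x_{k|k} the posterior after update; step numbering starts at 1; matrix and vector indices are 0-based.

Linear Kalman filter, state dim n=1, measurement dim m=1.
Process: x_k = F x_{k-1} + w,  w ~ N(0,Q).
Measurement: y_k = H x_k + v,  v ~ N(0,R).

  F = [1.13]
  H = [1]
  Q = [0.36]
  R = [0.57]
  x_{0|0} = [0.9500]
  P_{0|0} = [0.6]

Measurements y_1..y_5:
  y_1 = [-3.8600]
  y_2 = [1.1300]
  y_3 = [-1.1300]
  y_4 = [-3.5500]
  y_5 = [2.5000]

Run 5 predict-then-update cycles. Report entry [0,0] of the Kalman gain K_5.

step 1: x^-=[1.0735]  P^-=[1.1261]  S=[1.6961]  K=[0.6639]  nu=[-4.9335]  x^+=[-2.2021]  P^+=[0.3784]
step 2: x^-=[-2.4883]  P^-=[0.8432]  S=[1.4132]  K=[0.5967]  nu=[3.6183]  x^+=[-0.3294]  P^+=[0.3401]
step 3: x^-=[-0.3722]  P^-=[0.7943]  S=[1.3643]  K=[0.5822]  nu=[-0.7578]  x^+=[-0.8134]  P^+=[0.3319]
step 4: x^-=[-0.9191]  P^-=[0.7837]  S=[1.3537]  K=[0.5789]  nu=[-2.6309]  x^+=[-2.4423]  P^+=[0.3300]
step 5: x^-=[-2.7598]  P^-=[0.7814]  S=[1.3514]  K=[0.5782]  nu=[5.2598]  x^+=[0.2815]  P^+=[0.3296]

K[0,0] = 0.5782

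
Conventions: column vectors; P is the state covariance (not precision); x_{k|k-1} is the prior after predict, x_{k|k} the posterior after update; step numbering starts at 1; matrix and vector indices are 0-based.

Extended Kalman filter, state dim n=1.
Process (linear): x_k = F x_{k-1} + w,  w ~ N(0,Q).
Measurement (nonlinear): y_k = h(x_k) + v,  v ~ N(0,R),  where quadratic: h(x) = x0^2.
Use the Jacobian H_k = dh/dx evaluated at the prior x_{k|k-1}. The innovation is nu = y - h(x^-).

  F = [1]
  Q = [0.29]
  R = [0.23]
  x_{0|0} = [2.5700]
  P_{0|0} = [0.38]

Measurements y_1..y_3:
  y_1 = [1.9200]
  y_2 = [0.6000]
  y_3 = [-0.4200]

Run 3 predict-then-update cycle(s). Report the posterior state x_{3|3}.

step 1: x^-=[2.5700]  P^-=[0.6700]  H_jac=[5.1400]  S=[17.9311]  K=[0.1921]  nu=[-4.6849]  x^+=[1.6702]  P^+=[0.0086]
step 2: x^-=[1.6702]  P^-=[0.2986]  H_jac=[3.3405]  S=[3.5619]  K=[0.2800]  nu=[-2.1897]  x^+=[1.0571]  P^+=[0.0193]
step 3: x^-=[1.0571]  P^-=[0.3093]  H_jac=[2.1141]  S=[1.6123]  K=[0.4055]  nu=[-1.5374]  x^+=[0.4336]  P^+=[0.0441]

x_post = [0.4336]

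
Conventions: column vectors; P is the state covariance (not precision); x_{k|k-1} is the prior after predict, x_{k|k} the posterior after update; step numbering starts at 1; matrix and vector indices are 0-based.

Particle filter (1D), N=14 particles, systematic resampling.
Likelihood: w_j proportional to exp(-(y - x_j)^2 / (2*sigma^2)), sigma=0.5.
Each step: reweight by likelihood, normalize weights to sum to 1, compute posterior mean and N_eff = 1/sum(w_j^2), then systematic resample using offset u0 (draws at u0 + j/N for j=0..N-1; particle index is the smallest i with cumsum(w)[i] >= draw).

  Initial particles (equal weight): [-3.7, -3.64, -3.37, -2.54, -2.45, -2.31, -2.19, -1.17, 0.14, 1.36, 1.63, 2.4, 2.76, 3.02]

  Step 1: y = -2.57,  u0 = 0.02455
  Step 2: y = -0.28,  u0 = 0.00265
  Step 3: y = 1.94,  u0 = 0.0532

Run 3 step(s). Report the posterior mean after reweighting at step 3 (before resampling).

step 1: w=[0.0191, 0.0249, 0.0683, 0.2453, 0.2388, 0.2147, 0.1841, 0.0049, 0.0000, 0.0000, 0.0000, 0.0000, 0.0000, 0.0000]  mean=-2.5043  Neff=4.9306  idx=[1, 2, 3, 3, 3, 4, 4, 4, 4, 5, 5, 5, 6, 6]
step 2: w=[0.0000, 0.0000, 0.0142, 0.0142, 0.0142, 0.0315, 0.0315, 0.0315, 0.0315, 0.1020, 0.1020, 0.1020, 0.2627, 0.2627]  mean=-2.2744  Neff=5.7529  idx=[2, 6, 8, 9, 10, 10, 11, 12, 12, 12, 12, 13, 13, 13]
step 3: w=[0.0003, 0.0016, 0.0016, 0.0177, 0.0177, 0.0177, 0.0177, 0.1322, 0.1322, 0.1322, 0.1322, 0.1322, 0.1322, 0.1322]  mean=-2.1994  Neff=8.0851  idx=[5, 7, 7, 8, 9, 9, 10, 10, 11, 11, 12, 12, 13, 13]

post_mean = -2.1994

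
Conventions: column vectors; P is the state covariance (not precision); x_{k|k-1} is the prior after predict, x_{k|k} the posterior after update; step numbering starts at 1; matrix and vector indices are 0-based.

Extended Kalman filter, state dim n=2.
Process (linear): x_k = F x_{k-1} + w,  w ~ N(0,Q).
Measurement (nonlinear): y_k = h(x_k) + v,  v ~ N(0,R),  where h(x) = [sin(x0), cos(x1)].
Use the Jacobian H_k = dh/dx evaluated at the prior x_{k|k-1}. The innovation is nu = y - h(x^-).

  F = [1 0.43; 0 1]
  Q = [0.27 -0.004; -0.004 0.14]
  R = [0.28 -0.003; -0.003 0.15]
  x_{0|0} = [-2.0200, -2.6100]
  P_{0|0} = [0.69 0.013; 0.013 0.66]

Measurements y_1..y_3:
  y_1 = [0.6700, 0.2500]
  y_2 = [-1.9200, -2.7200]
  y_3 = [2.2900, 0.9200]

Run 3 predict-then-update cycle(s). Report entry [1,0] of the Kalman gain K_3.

step 1: x^-=[-3.1423, -2.6100]  P^-=[1.0932 0.2928; 0.2928 0.8000]  H_jac=[-1.0000 0.0000; 0.0000 0.5069]  S=[1.3732 -0.1514; -0.1514 0.3556]  K=[-0.7870 0.0823; -0.0918 1.1014]  nu=[0.6693, 1.1120]  x^+=[-3.5776, -1.4466]  P^+=[0.2206 0.0290; 0.0290 0.3265]
step 2: x^-=[-4.1996, -1.4466]  P^-=[0.5759 0.1654; 0.1654 0.4665]  H_jac=[-0.4906 0.0000; 0.0000 0.9923]  S=[0.4186 -0.0835; -0.0835 0.6093]  K=[-0.6387 0.1818; -0.0435 0.7537]  nu=[-2.7914, -2.8439]  x^+=[-2.9338, -3.4688]  P^+=[0.3656 0.0294; 0.0294 0.1141]
step 3: x^-=[-4.4254, -3.4688]  P^-=[0.6820 0.0745; 0.0745 0.2541]  H_jac=[-0.2831 0.0000; 0.0000 -0.3214]  S=[0.3346 0.0038; 0.0038 0.1762]  K=[-0.5755 -0.1235; -0.0578 -0.4621]  nu=[1.3309, 1.8670]  x^+=[-5.4218, -4.4083]  P^+=[0.5680 0.0523; 0.0523 0.2151]

K[1,0] = -0.0578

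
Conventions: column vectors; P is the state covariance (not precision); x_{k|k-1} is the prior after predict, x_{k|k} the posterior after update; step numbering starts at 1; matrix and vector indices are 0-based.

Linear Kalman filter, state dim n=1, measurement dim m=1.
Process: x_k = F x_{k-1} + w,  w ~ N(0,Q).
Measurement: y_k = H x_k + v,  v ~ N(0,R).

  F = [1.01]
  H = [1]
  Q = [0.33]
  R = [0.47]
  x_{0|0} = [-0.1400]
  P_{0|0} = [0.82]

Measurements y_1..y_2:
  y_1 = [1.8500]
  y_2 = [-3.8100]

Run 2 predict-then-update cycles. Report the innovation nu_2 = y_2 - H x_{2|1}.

step 1: x^-=[-0.1414]  P^-=[1.1665]  S=[1.6365]  K=[0.7128]  nu=[1.9914]  x^+=[1.2781]  P^+=[0.3350]
step 2: x^-=[1.2908]  P^-=[0.6717]  S=[1.1417]  K=[0.5884]  nu=[-5.1008]  x^+=[-1.7102]  P^+=[0.2765]

innov = [-5.1008]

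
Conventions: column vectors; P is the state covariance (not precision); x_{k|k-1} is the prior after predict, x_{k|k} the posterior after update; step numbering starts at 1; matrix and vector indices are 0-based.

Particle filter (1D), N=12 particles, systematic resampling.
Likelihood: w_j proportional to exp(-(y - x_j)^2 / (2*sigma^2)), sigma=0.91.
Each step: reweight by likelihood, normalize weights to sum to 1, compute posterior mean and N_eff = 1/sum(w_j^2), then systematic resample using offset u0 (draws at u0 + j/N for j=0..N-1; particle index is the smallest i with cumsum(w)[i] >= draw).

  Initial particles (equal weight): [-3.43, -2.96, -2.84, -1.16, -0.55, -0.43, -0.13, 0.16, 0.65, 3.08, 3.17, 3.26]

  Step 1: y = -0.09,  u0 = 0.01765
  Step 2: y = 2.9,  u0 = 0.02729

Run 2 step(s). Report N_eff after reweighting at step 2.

step 1: w=[0.0002, 0.0014, 0.0021, 0.0998, 0.1754, 0.1859, 0.1991, 0.1919, 0.1432, 0.0005, 0.0003, 0.0002]  mean=-0.2019  Neff=5.8053  idx=[3, 3, 4, 4, 5, 5, 6, 6, 7, 7, 7, 8]
step 2: w=[0.0005, 0.0005, 0.0083, 0.0083, 0.0136, 0.0136, 0.0429, 0.0429, 0.1179, 0.1179, 0.1179, 0.5158]  mean=0.3587  Neff=3.2056  idx=[4, 7, 8, 9, 9, 10, 11, 11, 11, 11, 11, 11]

N_eff = 3.2056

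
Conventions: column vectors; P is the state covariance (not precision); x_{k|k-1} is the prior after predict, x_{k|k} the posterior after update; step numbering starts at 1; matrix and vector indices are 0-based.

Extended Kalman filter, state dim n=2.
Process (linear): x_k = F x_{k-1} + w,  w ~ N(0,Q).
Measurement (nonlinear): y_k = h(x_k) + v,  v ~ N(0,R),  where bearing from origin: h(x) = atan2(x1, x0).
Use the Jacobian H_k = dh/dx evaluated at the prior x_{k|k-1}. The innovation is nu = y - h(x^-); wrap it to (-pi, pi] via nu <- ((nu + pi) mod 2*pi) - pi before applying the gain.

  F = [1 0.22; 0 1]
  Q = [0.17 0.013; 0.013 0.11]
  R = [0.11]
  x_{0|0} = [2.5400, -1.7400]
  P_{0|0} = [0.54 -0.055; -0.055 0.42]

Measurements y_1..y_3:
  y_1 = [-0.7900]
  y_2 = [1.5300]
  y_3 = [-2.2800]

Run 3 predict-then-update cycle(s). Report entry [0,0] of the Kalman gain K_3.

step 1: x^-=[2.1572, -1.7400]  P^-=[0.7061 0.0504; 0.0504 0.5300]  H_jac=[0.2265 0.2808]  S=[0.1945]  K=[0.8954; 0.8242]  nu=[-0.1112]  x^+=[2.0576, -1.8317]  P^+=[0.5502 -0.0931; -0.0931 0.3979]
step 2: x^-=[1.6546, -1.8317]  P^-=[0.6985 0.0074; 0.0074 0.5079]  H_jac=[0.3006 0.2716]  S=[0.2118]  K=[1.0010; 0.6618]  nu=[2.3661]  x^+=[4.0231, -0.2658]  P^+=[0.4863 -0.1329; -0.1329 0.4152]
step 3: x^-=[3.9647, -0.2658]  P^-=[0.6179 -0.0285; -0.0285 0.5252]  H_jac=[0.0168 0.2511]  S=[0.1430]  K=[0.0226; 0.9185]  nu=[-2.2131]  x^+=[3.9146, -2.2985]  P^+=[0.6178 -0.0315; -0.0315 0.4045]

K[0,0] = 0.0226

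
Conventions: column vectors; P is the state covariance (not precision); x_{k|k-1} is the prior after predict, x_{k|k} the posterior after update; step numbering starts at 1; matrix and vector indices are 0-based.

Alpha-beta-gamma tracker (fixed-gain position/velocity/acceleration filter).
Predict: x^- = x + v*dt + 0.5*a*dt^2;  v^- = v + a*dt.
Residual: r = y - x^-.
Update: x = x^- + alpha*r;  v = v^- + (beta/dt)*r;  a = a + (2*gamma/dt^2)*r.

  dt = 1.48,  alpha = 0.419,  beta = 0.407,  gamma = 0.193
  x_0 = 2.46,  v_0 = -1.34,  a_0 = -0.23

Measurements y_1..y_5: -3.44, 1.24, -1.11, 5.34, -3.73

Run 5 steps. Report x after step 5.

step 1: x_pred=0.2249  r=-3.6649  x^+=-1.3107  v^+=-2.6882  a^+=-0.8758
step 2: x_pred=-6.2485  r=7.4885  x^+=-3.1108  v^+=-1.9252  a^+=0.4438
step 3: x_pred=-5.4740  r=4.3640  x^+=-3.6455  v^+=-0.0682  a^+=1.2128
step 4: x_pred=-2.4181  r=7.7581  x^+=0.8325  v^+=3.8603  a^+=2.5800
step 5: x_pred=9.3714  r=-13.1014  x^+=3.8819  v^+=4.0758  a^+=0.2712

x_post = 3.8819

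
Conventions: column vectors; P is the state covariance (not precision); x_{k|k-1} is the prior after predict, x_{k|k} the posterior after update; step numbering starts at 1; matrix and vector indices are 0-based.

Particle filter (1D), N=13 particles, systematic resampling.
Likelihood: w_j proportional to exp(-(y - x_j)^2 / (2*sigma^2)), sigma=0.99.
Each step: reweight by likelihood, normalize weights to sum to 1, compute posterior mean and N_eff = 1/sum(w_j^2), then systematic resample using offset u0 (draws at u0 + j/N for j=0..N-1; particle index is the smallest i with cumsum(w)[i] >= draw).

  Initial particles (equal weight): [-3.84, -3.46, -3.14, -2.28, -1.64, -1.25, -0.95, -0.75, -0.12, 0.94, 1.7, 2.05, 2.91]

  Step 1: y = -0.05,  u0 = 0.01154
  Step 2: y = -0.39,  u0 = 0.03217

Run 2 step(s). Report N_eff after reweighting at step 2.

N_eff = 10.9015

step 1: w=[0.0002, 0.0006, 0.0018, 0.0188, 0.0653, 0.1138, 0.1569, 0.1847, 0.2366, 0.1439, 0.0497, 0.0250, 0.0027]  mean=-0.3377  Neff=6.4065  idx=[3, 5, 5, 6, 6, 7, 7, 8, 8, 8, 9, 9, 10]
step 2: w=[0.0181, 0.0769, 0.0769, 0.0955, 0.0955, 0.1049, 0.1049, 0.1080, 0.1080, 0.1080, 0.0455, 0.0455, 0.0121]  mean=-0.5054  Neff=10.9015  idx=[1, 2, 3, 3, 4, 5, 6, 6, 7, 8, 9, 9, 11]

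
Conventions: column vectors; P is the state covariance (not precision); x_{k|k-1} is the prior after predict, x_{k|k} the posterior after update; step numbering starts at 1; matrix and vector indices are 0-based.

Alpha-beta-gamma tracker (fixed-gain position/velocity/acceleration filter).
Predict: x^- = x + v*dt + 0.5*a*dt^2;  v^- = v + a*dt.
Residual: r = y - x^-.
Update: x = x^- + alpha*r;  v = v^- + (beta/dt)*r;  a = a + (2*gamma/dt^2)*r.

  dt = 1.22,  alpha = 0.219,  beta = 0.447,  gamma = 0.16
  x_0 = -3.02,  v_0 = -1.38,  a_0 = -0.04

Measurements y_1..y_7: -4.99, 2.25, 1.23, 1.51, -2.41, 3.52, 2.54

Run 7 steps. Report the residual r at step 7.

step 1: x_pred=-4.7334  r=-0.2566  x^+=-4.7896  v^+=-1.5228  a^+=-0.0952
step 2: x_pred=-6.7183  r=8.9683  x^+=-4.7542  v^+=1.6470  a^+=1.8330
step 3: x_pred=-1.3808  r=2.6108  x^+=-0.8090  v^+=4.8398  a^+=2.3943
step 4: x_pred=6.8773  r=-5.3673  x^+=5.7019  v^+=5.7942  a^+=1.2403
step 5: x_pred=13.6939  r=-16.1039  x^+=10.1671  v^+=1.4071  a^+=-2.2219
step 6: x_pred=10.2302  r=-6.7102  x^+=8.7607  v^+=-3.7623  a^+=-3.6646
step 7: x_pred=1.4435  r=1.0965  x^+=1.6837  v^+=-7.8313  a^+=-3.4289

resid = 1.0965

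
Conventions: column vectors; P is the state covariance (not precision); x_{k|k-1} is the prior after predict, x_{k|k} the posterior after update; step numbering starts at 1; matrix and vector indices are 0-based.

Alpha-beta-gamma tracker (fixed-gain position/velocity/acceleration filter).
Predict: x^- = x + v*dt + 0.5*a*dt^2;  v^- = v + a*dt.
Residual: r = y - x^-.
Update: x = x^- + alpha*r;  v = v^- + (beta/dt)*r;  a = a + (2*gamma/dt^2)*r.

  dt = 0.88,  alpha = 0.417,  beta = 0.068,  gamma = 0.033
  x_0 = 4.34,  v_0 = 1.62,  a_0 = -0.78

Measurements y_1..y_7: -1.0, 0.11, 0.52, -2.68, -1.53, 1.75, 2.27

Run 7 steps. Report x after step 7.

step 1: x_pred=5.4636  r=-6.4636  x^+=2.7683  v^+=0.4341  a^+=-1.3309
step 2: x_pred=2.6350  r=-2.5250  x^+=1.5821  v^+=-0.9321  a^+=-1.5461
step 3: x_pred=0.1632  r=0.3568  x^+=0.3120  v^+=-2.2651  a^+=-1.5157
step 4: x_pred=-2.2682  r=-0.4118  x^+=-2.4399  v^+=-3.6307  a^+=-1.5508
step 5: x_pred=-6.2354  r=4.7054  x^+=-4.2732  v^+=-4.6318  a^+=-1.1497
step 6: x_pred=-8.7944  r=10.5444  x^+=-4.3974  v^+=-4.8287  a^+=-0.2511
step 7: x_pred=-8.7439  r=11.0139  x^+=-4.1511  v^+=-4.1986  a^+=0.6876

x_post = -4.1511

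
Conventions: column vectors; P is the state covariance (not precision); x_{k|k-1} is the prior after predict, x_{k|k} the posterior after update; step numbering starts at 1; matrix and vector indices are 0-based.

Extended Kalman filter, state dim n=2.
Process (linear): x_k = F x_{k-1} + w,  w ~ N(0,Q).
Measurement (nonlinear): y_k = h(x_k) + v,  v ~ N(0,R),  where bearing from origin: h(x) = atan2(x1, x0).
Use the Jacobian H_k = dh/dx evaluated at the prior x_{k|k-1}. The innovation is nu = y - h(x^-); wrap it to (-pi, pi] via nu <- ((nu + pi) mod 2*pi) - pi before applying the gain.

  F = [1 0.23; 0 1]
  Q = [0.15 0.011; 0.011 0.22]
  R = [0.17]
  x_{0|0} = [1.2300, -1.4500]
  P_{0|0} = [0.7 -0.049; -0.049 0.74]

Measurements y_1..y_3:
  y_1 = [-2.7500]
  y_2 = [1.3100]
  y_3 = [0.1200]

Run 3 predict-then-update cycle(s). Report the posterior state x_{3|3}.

step 1: x^-=[0.8965, -1.4500]  P^-=[0.8666 0.1322; 0.1322 0.9600]  H_jac=[0.4989 0.3085]  S=[0.5178]  K=[0.9138; 0.6993]  nu=[-1.7330]  x^+=[-0.6871, -2.6619]  P^+=[0.4342 -0.1987; -0.1987 0.7068]
step 2: x^-=[-1.2994, -2.6619]  P^-=[0.5302 -0.0251; -0.0251 0.9268]  H_jac=[0.3034 -0.1481]  S=[0.2414]  K=[0.6818; -0.6002]  nu=[-2.9483]  x^+=[-3.3095, -0.8924]  P^+=[0.4180 0.0736; 0.0736 0.8398]
step 3: x^-=[-3.5148, -0.8924]  P^-=[0.6463 0.2778; 0.2778 1.0598]  H_jac=[0.0679 -0.2673]  S=[0.2386]  K=[-0.1274; -1.1082]  nu=[3.0129]  x^+=[-3.8985, -4.2312]  P^+=[0.6424 0.2441; 0.2441 0.7668]

x_post = [-3.8985, -4.2312]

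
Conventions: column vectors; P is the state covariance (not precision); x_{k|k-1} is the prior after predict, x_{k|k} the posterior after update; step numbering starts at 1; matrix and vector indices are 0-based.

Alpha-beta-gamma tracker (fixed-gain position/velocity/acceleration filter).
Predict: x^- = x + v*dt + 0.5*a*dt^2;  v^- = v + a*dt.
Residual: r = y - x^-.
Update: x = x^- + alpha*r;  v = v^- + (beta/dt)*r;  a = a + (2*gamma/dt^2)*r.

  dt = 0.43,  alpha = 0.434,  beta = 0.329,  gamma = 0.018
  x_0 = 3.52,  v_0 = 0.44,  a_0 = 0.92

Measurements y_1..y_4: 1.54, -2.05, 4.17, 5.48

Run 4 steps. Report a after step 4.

step 1: x_pred=3.7943  r=-2.2543  x^+=2.8159  v^+=-0.8892  a^+=0.4811
step 2: x_pred=2.4780  r=-4.5280  x^+=0.5129  v^+=-4.1468  a^+=-0.4005
step 3: x_pred=-1.3073  r=5.4773  x^+=1.0699  v^+=-0.1282  a^+=0.6659
step 4: x_pred=1.0763  r=4.4037  x^+=2.9875  v^+=3.5274  a^+=1.5233

a_post = 1.5233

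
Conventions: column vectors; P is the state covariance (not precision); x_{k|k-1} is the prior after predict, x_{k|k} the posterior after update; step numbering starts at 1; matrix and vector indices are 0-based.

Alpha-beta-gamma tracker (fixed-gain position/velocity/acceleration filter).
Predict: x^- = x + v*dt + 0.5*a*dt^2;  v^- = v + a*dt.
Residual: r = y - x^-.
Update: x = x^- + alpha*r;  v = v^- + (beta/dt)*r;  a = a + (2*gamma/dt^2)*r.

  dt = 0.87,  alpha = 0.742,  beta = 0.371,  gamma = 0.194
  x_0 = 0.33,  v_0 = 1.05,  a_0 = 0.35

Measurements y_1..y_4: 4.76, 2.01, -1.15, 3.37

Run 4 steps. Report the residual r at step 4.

step 1: x_pred=1.3760  r=3.3840  x^+=3.8869  v^+=2.7976  a^+=2.0847
step 2: x_pred=7.1098  r=-5.0998  x^+=3.3257  v^+=2.4366  a^+=-0.5295
step 3: x_pred=5.2451  r=-6.3951  x^+=0.4999  v^+=-0.7512  a^+=-3.8078
step 4: x_pred=-1.5947  r=4.9647  x^+=2.0891  v^+=-1.9469  a^+=-1.2628

resid = 4.9647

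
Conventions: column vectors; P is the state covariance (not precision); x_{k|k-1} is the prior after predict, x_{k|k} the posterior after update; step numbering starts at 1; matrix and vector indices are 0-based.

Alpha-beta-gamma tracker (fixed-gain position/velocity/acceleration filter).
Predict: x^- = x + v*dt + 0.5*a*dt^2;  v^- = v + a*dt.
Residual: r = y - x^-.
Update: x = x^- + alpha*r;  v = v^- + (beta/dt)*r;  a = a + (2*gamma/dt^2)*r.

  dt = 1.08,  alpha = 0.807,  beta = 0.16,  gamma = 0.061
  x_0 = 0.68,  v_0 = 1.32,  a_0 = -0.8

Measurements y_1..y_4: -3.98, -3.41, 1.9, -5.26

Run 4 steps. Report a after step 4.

a_post = -0.7966

step 1: x_pred=1.6390  r=-5.6190  x^+=-2.8955  v^+=-0.3765  a^+=-1.3877
step 2: x_pred=-4.1114  r=0.7014  x^+=-3.5454  v^+=-1.7713  a^+=-1.3144
step 3: x_pred=-6.2249  r=8.1249  x^+=0.3319  v^+=-1.9871  a^+=-0.4645
step 4: x_pred=-2.0851  r=-3.1749  x^+=-4.6472  v^+=-2.9592  a^+=-0.7966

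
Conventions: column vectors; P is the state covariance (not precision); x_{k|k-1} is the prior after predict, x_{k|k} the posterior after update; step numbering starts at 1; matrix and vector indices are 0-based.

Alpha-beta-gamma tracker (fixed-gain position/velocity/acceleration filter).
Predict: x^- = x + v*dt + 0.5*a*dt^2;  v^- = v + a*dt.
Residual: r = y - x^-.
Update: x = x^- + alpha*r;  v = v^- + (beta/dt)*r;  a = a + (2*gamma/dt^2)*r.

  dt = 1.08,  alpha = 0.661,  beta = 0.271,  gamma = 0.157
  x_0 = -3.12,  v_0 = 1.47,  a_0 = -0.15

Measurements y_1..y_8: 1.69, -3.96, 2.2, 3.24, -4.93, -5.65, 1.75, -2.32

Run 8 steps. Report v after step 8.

step 1: x_pred=-1.6199  r=3.3099  x^+=0.5680  v^+=2.1385  a^+=0.7410
step 2: x_pred=3.3097  r=-7.2697  x^+=-1.4956  v^+=1.1147  a^+=-1.2160
step 3: x_pred=-1.0009  r=3.2009  x^+=1.1149  v^+=0.6046  a^+=-0.3543
step 4: x_pred=1.5612  r=1.6788  x^+=2.6709  v^+=0.6432  a^+=0.0976
step 5: x_pred=3.4224  r=-8.3524  x^+=-2.0985  v^+=-1.3473  a^+=-2.1509
step 6: x_pred=-4.8080  r=-0.8420  x^+=-5.3645  v^+=-3.8815  a^+=-2.3776
step 7: x_pred=-10.9432  r=12.6932  x^+=-2.5530  v^+=-3.2642  a^+=1.0395
step 8: x_pred=-5.4721  r=3.1521  x^+=-3.3886  v^+=-1.3506  a^+=1.8881

v_post = -1.3506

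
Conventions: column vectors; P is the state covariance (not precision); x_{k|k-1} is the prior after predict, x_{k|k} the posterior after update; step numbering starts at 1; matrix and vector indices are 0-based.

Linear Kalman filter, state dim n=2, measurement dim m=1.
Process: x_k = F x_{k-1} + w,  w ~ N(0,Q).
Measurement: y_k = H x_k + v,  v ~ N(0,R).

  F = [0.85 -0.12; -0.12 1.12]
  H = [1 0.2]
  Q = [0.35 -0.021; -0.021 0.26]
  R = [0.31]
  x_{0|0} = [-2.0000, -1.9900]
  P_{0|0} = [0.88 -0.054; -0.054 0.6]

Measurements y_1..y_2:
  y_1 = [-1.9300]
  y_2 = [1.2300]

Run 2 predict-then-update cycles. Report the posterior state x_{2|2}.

step 1: x^-=[-1.4612, -1.9888]  P^-=[1.0055 -0.2436; -0.2436 1.0398]  S=[1.2596]  K=[0.7595; -0.0283]  nu=[-0.0710]  x^+=[-1.5152, -1.9868]  P^+=[0.2788 -0.2165; -0.2165 1.0388]
step 2: x^-=[-1.0495, -2.0434]  P^-=[0.6105 -0.3983; -0.3983 1.6253]  S=[0.8262]  K=[0.6425; -0.0886]  nu=[2.6881]  x^+=[0.6777, -2.2817]  P^+=[0.2694 -0.3512; -0.3512 1.6188]

x_post = [0.6777, -2.2817]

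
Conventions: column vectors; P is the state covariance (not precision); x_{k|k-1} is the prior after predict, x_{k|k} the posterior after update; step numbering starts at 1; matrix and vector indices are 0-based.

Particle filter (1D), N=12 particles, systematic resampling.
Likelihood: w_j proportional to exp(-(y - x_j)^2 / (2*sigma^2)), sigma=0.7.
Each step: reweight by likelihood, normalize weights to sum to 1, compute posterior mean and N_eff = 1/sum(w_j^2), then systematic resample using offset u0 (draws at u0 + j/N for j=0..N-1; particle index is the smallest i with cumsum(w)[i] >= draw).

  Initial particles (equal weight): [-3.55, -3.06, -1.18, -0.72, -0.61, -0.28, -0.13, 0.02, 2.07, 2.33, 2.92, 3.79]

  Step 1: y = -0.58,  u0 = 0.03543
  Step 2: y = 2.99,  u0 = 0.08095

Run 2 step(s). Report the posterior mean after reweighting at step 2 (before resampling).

step 1: w=[0.0000, 0.0004, 0.1360, 0.1925, 0.1962, 0.1791, 0.1597, 0.1360, 0.0002, 0.0000, 0.0000, 0.0000]  mean=-0.4877  Neff=5.8791  idx=[2, 2, 3, 3, 4, 4, 5, 5, 5, 6, 7, 7]
step 2: w=[0.0001, 0.0001, 0.0022, 0.0022, 0.0051, 0.0051, 0.0514, 0.0514, 0.0514, 0.1367, 0.3472, 0.3472]  mean=-0.0566  Neff=3.7350  idx=[7, 8, 9, 10, 10, 10, 10, 11, 11, 11, 11, 11]

post_mean = -0.0566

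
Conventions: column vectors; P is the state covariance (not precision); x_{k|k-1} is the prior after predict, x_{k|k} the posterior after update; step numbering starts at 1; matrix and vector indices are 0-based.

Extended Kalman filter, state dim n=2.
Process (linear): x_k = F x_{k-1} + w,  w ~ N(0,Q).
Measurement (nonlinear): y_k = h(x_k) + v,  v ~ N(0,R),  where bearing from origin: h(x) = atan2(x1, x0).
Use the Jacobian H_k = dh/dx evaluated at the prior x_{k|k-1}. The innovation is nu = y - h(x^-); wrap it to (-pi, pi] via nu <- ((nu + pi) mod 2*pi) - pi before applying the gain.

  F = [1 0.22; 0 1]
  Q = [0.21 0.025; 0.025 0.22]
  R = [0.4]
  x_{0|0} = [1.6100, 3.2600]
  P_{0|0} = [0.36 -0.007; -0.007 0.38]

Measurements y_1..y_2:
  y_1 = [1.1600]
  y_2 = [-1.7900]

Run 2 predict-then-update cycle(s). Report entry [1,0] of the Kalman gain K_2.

K[1,0] = 0.1804

step 1: x^-=[2.3272, 3.2600]  P^-=[0.5853 0.1016; 0.1016 0.6000]  H_jac=[-0.2032 0.1451]  S=[0.4308]  K=[-0.2419; 0.1541]  nu=[0.2092]  x^+=[2.2766, 3.2922]  P^+=[0.5601 0.1177; 0.1177 0.5898]
step 2: x^-=[3.0009, 3.2922]  P^-=[0.8504 0.2724; 0.2724 0.8098]  H_jac=[-0.1659 0.1512]  S=[0.4283]  K=[-0.2333; 0.1804]  nu=[-2.6217]  x^+=[3.6124, 2.8193]  P^+=[0.8271 0.2904; 0.2904 0.7958]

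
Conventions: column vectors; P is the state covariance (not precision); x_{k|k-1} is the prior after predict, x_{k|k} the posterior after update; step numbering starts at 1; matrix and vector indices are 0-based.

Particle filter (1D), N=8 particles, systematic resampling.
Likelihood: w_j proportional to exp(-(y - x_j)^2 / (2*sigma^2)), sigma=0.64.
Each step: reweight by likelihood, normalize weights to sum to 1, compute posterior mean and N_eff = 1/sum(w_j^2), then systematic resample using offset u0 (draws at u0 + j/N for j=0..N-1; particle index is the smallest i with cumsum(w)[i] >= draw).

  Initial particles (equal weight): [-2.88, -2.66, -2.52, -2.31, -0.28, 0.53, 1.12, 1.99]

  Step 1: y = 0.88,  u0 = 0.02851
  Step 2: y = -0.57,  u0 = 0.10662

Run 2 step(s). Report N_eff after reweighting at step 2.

step 1: w=[0.0000, 0.0000, 0.0000, 0.0000, 0.0876, 0.3898, 0.4220, 0.1006]  mean=0.8549  Neff=2.8750  idx=[4, 5, 5, 5, 6, 6, 6, 7]
step 2: w=[0.5373, 0.1359, 0.1359, 0.1359, 0.0182, 0.0182, 0.0182, 0.0002]  mean=0.1273  Neff=2.8974  idx=[0, 0, 0, 0, 1, 2, 3, 6]

N_eff = 2.8974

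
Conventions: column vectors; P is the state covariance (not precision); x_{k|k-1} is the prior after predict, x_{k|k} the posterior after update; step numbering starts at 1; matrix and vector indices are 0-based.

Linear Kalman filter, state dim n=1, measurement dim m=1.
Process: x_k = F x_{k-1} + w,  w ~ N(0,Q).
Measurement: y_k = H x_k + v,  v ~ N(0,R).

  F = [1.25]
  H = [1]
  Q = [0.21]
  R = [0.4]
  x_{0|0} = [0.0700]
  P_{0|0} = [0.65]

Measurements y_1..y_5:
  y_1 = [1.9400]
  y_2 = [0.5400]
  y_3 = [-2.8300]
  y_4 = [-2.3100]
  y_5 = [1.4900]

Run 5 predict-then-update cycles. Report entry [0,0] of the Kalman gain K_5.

step 1: x^-=[0.0875]  P^-=[1.2256]  S=[1.6256]  K=[0.7539]  nu=[1.8525]  x^+=[1.4842]  P^+=[0.3016]
step 2: x^-=[1.8552]  P^-=[0.6812]  S=[1.0812]  K=[0.6300]  nu=[-1.3152]  x^+=[1.0266]  P^+=[0.2520]
step 3: x^-=[1.2832]  P^-=[0.6038]  S=[1.0038]  K=[0.6015]  nu=[-4.1132]  x^+=[-1.1909]  P^+=[0.2406]
step 4: x^-=[-1.4886]  P^-=[0.5859]  S=[0.9859]  K=[0.5943]  nu=[-0.8214]  x^+=[-1.9768]  P^+=[0.2377]
step 5: x^-=[-2.4710]  P^-=[0.5814]  S=[0.9814]  K=[0.5924]  nu=[3.9610]  x^+=[-0.1244]  P^+=[0.2370]

K[0,0] = 0.5924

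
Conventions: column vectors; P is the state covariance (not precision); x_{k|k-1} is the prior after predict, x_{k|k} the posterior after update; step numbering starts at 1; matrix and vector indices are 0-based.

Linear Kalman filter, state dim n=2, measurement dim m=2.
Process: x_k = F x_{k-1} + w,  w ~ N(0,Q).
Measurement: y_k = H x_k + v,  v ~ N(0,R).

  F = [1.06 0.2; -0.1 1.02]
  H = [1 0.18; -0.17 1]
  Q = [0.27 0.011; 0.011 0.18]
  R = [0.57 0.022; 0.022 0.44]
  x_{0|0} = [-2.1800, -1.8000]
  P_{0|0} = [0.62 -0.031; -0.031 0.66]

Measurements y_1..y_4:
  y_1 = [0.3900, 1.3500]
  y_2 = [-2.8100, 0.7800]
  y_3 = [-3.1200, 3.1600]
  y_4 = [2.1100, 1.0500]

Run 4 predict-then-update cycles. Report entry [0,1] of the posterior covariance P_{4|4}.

step 1: x^-=[-2.6708, -1.6180]  P^-=[0.9799 0.0470; 0.0470 0.8792]  S=[1.5953 0.0593; 0.0593 1.3315]  K=[0.6239 -0.1176; 0.1045 0.6496]  nu=[3.3520, 2.5140]  x^+=[-0.8750, 0.3656]  P^+=[0.3492 0.0214; 0.0214 0.2918]
step 2: x^-=[-0.8544, 0.4604]  P^-=[0.6831 0.0562; 0.0562 0.4827]  S=[1.2889 0.0472; 0.0472 0.9233]  K=[0.5412 -0.0926; 0.0924 0.5077]  nu=[-2.0385, 0.1744]  x^+=[-1.9737, 0.3606]  P^+=[0.3024 0.0226; 0.0226 0.2293]
step 3: x^-=[-2.0200, 0.5652]  P^-=[0.6285 0.0497; 0.0497 0.4169]  S=[1.2299 0.0383; 0.0383 0.8582]  K=[0.5211 -0.0899; 0.0867 0.4721]  nu=[-1.2017, 2.2514]  x^+=[-2.8487, 1.5239]  P^+=[0.2912 0.0214; 0.0214 0.2133]
step 4: x^-=[-2.7148, 1.8393]  P^-=[0.6148 0.0464; 0.0464 0.4004]  S=[1.2145 0.0345; 0.0345 0.8424]  K=[0.5157 -0.0902; 0.0844 0.4625]  nu=[4.4937, -1.2508]  x^+=[-0.2848, 1.6399]  P^+=[0.2882 0.0207; 0.0207 0.2089]

P_post[0,1] = 0.0207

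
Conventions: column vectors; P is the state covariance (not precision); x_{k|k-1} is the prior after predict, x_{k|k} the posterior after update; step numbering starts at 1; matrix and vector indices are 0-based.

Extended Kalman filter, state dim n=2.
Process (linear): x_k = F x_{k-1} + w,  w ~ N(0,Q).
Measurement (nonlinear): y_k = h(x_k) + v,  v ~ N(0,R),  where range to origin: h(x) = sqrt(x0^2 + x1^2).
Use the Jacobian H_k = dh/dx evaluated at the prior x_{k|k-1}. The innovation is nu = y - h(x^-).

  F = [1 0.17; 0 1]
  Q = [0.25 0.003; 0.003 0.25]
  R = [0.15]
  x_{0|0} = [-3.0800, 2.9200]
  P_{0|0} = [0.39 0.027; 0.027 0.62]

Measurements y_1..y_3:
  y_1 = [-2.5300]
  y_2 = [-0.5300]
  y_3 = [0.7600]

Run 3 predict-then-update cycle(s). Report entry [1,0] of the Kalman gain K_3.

K[1,0] = 0.0969

step 1: x^-=[-2.5836, 2.9200]  P^-=[0.6671 0.1354; 0.1354 0.8700]  H_jac=[-0.6626 0.7489]  S=[0.7965]  K=[-0.4277; 0.7054]  nu=[-6.4289]  x^+=[0.1659, -1.6148]  P^+=[0.5214 0.3757; 0.3757 0.4737]
step 2: x^-=[-0.1087, -1.6148]  P^-=[0.9128 0.4592; 0.4592 0.7237]  H_jac=[-0.0671 -0.9977]  S=[0.9361]  K=[-0.5549; -0.8043]  nu=[-2.1485]  x^+=[1.0836, 0.1132]  P^+=[0.6246 0.0414; 0.0414 0.1181]
step 3: x^-=[1.1029, 0.1132]  P^-=[0.8921 0.0645; 0.0645 0.3681]  H_jac=[0.9948 0.1021]  S=[1.0497]  K=[0.8517; 0.0969]  nu=[-0.3487]  x^+=[0.8059, 0.0794]  P^+=[0.1307 -0.0222; -0.0222 0.3583]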